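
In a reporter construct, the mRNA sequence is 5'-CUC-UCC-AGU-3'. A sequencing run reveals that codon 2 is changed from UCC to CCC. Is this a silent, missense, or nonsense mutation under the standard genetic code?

Position 4 falls in codon 2: UCC → Ser.
After the substitution the codon is CCC → Pro.
Ser ≠ Pro, so this is a missense mutation.

missense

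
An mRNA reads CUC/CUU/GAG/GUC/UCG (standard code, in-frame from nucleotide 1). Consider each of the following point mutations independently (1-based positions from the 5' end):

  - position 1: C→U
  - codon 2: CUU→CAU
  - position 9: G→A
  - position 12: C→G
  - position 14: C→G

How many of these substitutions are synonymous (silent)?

2

Codon 1: CUC (Leu) → UUC (Phe) — missense.
Codon 2: CUU (Leu) → CAU (His) — missense.
Codon 3: GAG (Glu) → GAA (Glu) — synonymous.
Codon 4: GUC (Val) → GUG (Val) — synonymous.
Codon 5: UCG (Ser) → UGG (Trp) — missense.
Synonymous: 2 of 5.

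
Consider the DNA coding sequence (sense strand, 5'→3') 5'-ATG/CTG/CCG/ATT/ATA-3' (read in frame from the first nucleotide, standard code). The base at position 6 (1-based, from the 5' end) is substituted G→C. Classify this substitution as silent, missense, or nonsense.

silent

Position 6 falls in codon 2: CTG → Leu.
After the substitution the codon is CTC → Leu.
Both encode Leu, so the change is synonymous.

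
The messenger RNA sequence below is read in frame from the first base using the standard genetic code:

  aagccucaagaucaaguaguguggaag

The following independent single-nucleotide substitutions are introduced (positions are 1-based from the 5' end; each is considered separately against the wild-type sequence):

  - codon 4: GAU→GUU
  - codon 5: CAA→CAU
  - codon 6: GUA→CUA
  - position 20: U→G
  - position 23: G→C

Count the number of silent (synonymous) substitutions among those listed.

Codon 4: GAU (Asp) → GUU (Val) — missense.
Codon 5: CAA (Gln) → CAU (His) — missense.
Codon 6: GUA (Val) → CUA (Leu) — missense.
Codon 7: GUG (Val) → GGG (Gly) — missense.
Codon 8: UGG (Trp) → UCG (Ser) — missense.
Synonymous: 0 of 5.

0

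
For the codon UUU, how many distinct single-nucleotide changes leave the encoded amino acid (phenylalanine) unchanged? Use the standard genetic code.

Position 1: none → 0 synonymous.
Position 2: none → 0 synonymous.
Position 3: UUC → 1 synonymous.
Total: 0 + 0 + 1 = 1.

1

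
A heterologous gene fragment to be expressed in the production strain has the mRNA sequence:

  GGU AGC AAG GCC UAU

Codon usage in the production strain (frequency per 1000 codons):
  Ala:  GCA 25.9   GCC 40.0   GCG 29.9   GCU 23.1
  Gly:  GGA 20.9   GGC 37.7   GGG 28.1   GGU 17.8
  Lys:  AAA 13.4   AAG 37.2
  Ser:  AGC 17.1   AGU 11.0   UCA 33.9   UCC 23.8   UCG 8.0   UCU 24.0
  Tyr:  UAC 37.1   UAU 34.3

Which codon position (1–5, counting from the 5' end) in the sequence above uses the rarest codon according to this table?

Codon 1 GGU (Gly): 17.8 per 1000.
Codon 2 AGC (Ser): 17.1 per 1000.
Codon 3 AAG (Lys): 37.2 per 1000.
Codon 4 GCC (Ala): 40.0 per 1000.
Codon 5 UAU (Tyr): 34.3 per 1000.
Lowest frequency is 17.1 at codon 2.

2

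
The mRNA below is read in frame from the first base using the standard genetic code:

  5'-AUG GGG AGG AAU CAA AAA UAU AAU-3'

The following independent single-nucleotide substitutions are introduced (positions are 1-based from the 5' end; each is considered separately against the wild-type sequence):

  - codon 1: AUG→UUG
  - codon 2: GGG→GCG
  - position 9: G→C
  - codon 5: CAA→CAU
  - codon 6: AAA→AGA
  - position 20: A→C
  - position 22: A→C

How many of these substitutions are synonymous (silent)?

Codon 1: AUG (Met) → UUG (Leu) — missense.
Codon 2: GGG (Gly) → GCG (Ala) — missense.
Codon 3: AGG (Arg) → AGC (Ser) — missense.
Codon 5: CAA (Gln) → CAU (His) — missense.
Codon 6: AAA (Lys) → AGA (Arg) — missense.
Codon 7: UAU (Tyr) → UCU (Ser) — missense.
Codon 8: AAU (Asn) → CAU (His) — missense.
Synonymous: 0 of 7.

0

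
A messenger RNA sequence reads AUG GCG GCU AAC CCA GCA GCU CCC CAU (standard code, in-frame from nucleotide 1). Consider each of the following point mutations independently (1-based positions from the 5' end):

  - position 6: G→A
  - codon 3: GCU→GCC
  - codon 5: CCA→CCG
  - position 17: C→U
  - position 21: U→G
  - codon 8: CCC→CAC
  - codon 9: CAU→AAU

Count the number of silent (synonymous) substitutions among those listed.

4

Codon 2: GCG (Ala) → GCA (Ala) — synonymous.
Codon 3: GCU (Ala) → GCC (Ala) — synonymous.
Codon 5: CCA (Pro) → CCG (Pro) — synonymous.
Codon 6: GCA (Ala) → GUA (Val) — missense.
Codon 7: GCU (Ala) → GCG (Ala) — synonymous.
Codon 8: CCC (Pro) → CAC (His) — missense.
Codon 9: CAU (His) → AAU (Asn) — missense.
Synonymous: 4 of 7.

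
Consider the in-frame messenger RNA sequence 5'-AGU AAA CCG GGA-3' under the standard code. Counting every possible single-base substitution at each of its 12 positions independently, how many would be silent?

8

Codon 1 (AGU, Ser): 1 synonymous substitution.
Codon 2 (AAA, Lys): 1 synonymous substitution.
Codon 3 (CCG, Pro): 3 synonymous substitutions.
Codon 4 (GGA, Gly): 3 synonymous substitutions.
Total: 1 + 1 + 3 + 3 = 8.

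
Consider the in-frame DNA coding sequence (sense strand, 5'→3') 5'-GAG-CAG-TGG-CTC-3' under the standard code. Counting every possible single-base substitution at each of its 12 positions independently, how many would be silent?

5

Codon 1 (GAG, Glu): 1 synonymous substitution.
Codon 2 (CAG, Gln): 1 synonymous substitution.
Codon 3 (TGG, Trp): 0 synonymous substitutions.
Codon 4 (CTC, Leu): 3 synonymous substitutions.
Total: 1 + 1 + 0 + 3 = 5.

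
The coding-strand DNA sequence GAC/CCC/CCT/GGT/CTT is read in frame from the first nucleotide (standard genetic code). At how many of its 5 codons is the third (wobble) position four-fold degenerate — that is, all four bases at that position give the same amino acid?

Codon 1 GAC (Asp): third position 2-fold.
Codon 2 CCC (Pro): third position 4-fold.
Codon 3 CCT (Pro): third position 4-fold.
Codon 4 GGT (Gly): third position 4-fold.
Codon 5 CTT (Leu): third position 4-fold.
Four-fold degenerate third positions: 4.

4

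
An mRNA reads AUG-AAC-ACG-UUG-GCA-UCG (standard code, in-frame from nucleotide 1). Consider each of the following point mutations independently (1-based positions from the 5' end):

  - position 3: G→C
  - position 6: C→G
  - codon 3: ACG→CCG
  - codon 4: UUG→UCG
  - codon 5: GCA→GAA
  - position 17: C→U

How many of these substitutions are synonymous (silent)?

Codon 1: AUG (Met) → AUC (Ile) — missense.
Codon 2: AAC (Asn) → AAG (Lys) — missense.
Codon 3: ACG (Thr) → CCG (Pro) — missense.
Codon 4: UUG (Leu) → UCG (Ser) — missense.
Codon 5: GCA (Ala) → GAA (Glu) — missense.
Codon 6: UCG (Ser) → UUG (Leu) — missense.
Synonymous: 0 of 6.

0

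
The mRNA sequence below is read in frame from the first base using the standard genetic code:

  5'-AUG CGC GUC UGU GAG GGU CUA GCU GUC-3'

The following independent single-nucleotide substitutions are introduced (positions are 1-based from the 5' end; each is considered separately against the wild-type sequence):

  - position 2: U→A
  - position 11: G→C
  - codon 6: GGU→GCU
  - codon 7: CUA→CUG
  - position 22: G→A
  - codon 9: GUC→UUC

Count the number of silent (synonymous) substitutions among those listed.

1

Codon 1: AUG (Met) → AAG (Lys) — missense.
Codon 4: UGU (Cys) → UCU (Ser) — missense.
Codon 6: GGU (Gly) → GCU (Ala) — missense.
Codon 7: CUA (Leu) → CUG (Leu) — synonymous.
Codon 8: GCU (Ala) → ACU (Thr) — missense.
Codon 9: GUC (Val) → UUC (Phe) — missense.
Synonymous: 1 of 6.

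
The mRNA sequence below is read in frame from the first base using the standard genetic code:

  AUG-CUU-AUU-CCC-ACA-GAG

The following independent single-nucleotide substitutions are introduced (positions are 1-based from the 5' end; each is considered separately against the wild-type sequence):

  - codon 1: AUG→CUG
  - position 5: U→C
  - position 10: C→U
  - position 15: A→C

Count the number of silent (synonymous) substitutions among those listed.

1

Codon 1: AUG (Met) → CUG (Leu) — missense.
Codon 2: CUU (Leu) → CCU (Pro) — missense.
Codon 4: CCC (Pro) → UCC (Ser) — missense.
Codon 5: ACA (Thr) → ACC (Thr) — synonymous.
Synonymous: 1 of 4.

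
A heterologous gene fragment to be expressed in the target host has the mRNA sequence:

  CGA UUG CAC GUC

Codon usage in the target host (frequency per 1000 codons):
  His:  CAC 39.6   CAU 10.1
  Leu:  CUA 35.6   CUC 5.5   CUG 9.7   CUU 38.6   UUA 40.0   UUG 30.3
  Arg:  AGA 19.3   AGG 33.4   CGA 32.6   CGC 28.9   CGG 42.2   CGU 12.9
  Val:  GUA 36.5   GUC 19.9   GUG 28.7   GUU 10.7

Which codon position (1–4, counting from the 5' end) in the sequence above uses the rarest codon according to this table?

4

Codon 1 CGA (Arg): 32.6 per 1000.
Codon 2 UUG (Leu): 30.3 per 1000.
Codon 3 CAC (His): 39.6 per 1000.
Codon 4 GUC (Val): 19.9 per 1000.
Lowest frequency is 19.9 at codon 4.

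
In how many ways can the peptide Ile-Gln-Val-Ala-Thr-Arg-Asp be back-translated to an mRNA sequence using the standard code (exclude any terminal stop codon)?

4608

Ile: 3 codons.
Gln: 2 codons.
Val: 4 codons.
Ala: 4 codons.
Thr: 4 codons.
Arg: 6 codons.
Asp: 2 codons.
3 × 2 × 4 × 4 × 4 × 6 × 2 = 4608.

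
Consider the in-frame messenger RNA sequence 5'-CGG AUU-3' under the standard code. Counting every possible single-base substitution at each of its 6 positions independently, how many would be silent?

Codon 1 (CGG, Arg): 4 synonymous substitutions.
Codon 2 (AUU, Ile): 2 synonymous substitutions.
Total: 4 + 2 = 6.

6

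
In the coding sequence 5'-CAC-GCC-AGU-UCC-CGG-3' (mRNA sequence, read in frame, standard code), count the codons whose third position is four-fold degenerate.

Codon 1 CAC (His): third position 2-fold.
Codon 2 GCC (Ala): third position 4-fold.
Codon 3 AGU (Ser): third position 2-fold.
Codon 4 UCC (Ser): third position 4-fold.
Codon 5 CGG (Arg): third position 4-fold.
Four-fold degenerate third positions: 3.

3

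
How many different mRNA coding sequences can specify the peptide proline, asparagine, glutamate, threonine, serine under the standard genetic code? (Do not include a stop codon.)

Pro: 4 codons.
Asn: 2 codons.
Glu: 2 codons.
Thr: 4 codons.
Ser: 6 codons.
4 × 2 × 2 × 4 × 6 = 384.

384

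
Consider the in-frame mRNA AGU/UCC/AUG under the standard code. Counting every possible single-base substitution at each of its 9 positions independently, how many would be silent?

4

Codon 1 (AGU, Ser): 1 synonymous substitution.
Codon 2 (UCC, Ser): 3 synonymous substitutions.
Codon 3 (AUG, Met): 0 synonymous substitutions.
Total: 1 + 3 + 0 = 4.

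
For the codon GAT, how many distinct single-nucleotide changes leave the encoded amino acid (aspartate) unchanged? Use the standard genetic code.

1

Position 1: none → 0 synonymous.
Position 2: none → 0 synonymous.
Position 3: GAC → 1 synonymous.
Total: 0 + 0 + 1 = 1.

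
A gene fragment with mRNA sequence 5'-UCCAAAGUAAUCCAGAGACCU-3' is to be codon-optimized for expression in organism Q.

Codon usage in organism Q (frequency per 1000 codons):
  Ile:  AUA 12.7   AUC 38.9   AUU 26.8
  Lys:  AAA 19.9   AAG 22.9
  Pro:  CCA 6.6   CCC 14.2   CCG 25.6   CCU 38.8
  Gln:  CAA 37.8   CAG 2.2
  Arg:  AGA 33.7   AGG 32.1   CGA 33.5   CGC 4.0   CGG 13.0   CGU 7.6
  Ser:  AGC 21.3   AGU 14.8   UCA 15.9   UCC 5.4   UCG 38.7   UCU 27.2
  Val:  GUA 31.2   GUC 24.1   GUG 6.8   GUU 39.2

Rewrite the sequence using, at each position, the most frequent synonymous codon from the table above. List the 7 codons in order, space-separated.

Codon 1 (Ser): best is UCG at 38.7.
Codon 2 (Lys): best is AAG at 22.9.
Codon 3 (Val): best is GUU at 39.2.
Codon 4 (Ile): best is AUC at 38.9.
Codon 5 (Gln): best is CAA at 37.8.
Codon 6 (Arg): best is AGA at 33.7.
Codon 7 (Pro): best is CCU at 38.8.

UCG AAG GUU AUC CAA AGA CCU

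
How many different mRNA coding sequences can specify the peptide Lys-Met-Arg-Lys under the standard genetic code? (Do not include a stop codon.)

Lys: 2 codons.
Met: 1 codon.
Arg: 6 codons.
Lys: 2 codons.
2 × 1 × 6 × 2 = 24.

24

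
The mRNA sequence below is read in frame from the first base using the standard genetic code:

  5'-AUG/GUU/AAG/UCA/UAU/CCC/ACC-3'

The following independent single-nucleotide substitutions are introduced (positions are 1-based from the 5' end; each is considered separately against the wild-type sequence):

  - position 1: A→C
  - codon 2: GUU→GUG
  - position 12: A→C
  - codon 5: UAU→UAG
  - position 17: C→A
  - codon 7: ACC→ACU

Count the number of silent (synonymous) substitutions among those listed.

Codon 1: AUG (Met) → CUG (Leu) — missense.
Codon 2: GUU (Val) → GUG (Val) — synonymous.
Codon 4: UCA (Ser) → UCC (Ser) — synonymous.
Codon 5: UAU (Tyr) → UAG (Stop) — nonsense.
Codon 6: CCC (Pro) → CAC (His) — missense.
Codon 7: ACC (Thr) → ACU (Thr) — synonymous.
Synonymous: 3 of 6.

3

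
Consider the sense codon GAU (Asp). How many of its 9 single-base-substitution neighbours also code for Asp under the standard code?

Position 1: none → 0 synonymous.
Position 2: none → 0 synonymous.
Position 3: GAC → 1 synonymous.
Total: 0 + 0 + 1 = 1.

1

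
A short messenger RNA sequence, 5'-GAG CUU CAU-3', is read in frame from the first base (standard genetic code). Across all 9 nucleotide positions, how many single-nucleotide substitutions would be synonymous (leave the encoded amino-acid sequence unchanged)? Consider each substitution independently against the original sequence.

Codon 1 (GAG, Glu): 1 synonymous substitution.
Codon 2 (CUU, Leu): 3 synonymous substitutions.
Codon 3 (CAU, His): 1 synonymous substitution.
Total: 1 + 3 + 1 = 5.

5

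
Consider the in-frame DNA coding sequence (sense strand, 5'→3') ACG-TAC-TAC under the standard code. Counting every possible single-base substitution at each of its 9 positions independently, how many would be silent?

Codon 1 (ACG, Thr): 3 synonymous substitutions.
Codon 2 (TAC, Tyr): 1 synonymous substitution.
Codon 3 (TAC, Tyr): 1 synonymous substitution.
Total: 3 + 1 + 1 = 5.

5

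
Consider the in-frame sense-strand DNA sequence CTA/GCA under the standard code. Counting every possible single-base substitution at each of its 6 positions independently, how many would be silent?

7

Codon 1 (CTA, Leu): 4 synonymous substitutions.
Codon 2 (GCA, Ala): 3 synonymous substitutions.
Total: 4 + 3 = 7.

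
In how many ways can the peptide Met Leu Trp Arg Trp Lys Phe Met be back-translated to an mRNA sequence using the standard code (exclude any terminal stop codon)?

Met: 1 codon.
Leu: 6 codons.
Trp: 1 codon.
Arg: 6 codons.
Trp: 1 codon.
Lys: 2 codons.
Phe: 2 codons.
Met: 1 codon.
1 × 6 × 1 × 6 × 1 × 2 × 2 × 1 = 144.

144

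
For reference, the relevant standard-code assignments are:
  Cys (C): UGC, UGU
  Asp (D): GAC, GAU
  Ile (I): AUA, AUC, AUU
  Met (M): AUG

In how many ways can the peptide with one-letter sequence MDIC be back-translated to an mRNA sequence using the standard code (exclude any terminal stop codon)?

Met: 1 codon.
Asp: 2 codons.
Ile: 3 codons.
Cys: 2 codons.
1 × 2 × 3 × 2 = 12.

12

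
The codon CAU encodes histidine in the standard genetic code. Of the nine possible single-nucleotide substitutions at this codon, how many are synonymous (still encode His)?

Position 1: none → 0 synonymous.
Position 2: none → 0 synonymous.
Position 3: CAC → 1 synonymous.
Total: 0 + 0 + 1 = 1.

1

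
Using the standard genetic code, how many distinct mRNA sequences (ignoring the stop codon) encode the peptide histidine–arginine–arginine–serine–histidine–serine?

His: 2 codons.
Arg: 6 codons.
Arg: 6 codons.
Ser: 6 codons.
His: 2 codons.
Ser: 6 codons.
2 × 6 × 6 × 6 × 2 × 6 = 5184.

5184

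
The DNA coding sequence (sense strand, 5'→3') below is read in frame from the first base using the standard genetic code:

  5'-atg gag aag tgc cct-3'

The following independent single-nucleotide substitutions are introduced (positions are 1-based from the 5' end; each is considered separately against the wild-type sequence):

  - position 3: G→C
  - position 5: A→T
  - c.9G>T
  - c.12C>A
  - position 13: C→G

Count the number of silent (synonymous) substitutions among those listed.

0

Codon 1: ATG (Met) → ATC (Ile) — missense.
Codon 2: GAG (Glu) → GTG (Val) — missense.
Codon 3: AAG (Lys) → AAT (Asn) — missense.
Codon 4: TGC (Cys) → TGA (Stop) — nonsense.
Codon 5: CCT (Pro) → GCT (Ala) — missense.
Synonymous: 0 of 5.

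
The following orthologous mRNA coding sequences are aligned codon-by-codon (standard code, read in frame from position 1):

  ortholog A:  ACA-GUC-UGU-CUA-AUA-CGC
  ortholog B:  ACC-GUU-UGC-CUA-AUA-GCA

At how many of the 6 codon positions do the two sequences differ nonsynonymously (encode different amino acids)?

1

Codon 1: ACA Thr / ACC Thr — synonymous.
Codon 2: GUC Val / GUU Val — synonymous.
Codon 3: UGU Cys / UGC Cys — synonymous.
Codon 4: CUA Leu / CUA Leu — identical.
Codon 5: AUA Ile / AUA Ile — identical.
Codon 6: CGC Arg / GCA Ala — nonsynonymous.
Nonsynonymous differences: 1.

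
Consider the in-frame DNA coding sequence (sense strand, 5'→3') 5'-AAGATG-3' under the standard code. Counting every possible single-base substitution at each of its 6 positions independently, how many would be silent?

Codon 1 (AAG, Lys): 1 synonymous substitution.
Codon 2 (ATG, Met): 0 synonymous substitutions.
Total: 1 + 0 = 1.

1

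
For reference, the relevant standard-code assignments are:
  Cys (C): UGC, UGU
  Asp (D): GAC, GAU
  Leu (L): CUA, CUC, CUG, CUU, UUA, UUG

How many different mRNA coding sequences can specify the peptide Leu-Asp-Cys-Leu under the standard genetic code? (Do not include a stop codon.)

144

Leu: 6 codons.
Asp: 2 codons.
Cys: 2 codons.
Leu: 6 codons.
6 × 2 × 2 × 6 = 144.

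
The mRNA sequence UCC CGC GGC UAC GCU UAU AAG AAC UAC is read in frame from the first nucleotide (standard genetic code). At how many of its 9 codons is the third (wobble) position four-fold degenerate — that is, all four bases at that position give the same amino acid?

Codon 1 UCC (Ser): third position 4-fold.
Codon 2 CGC (Arg): third position 4-fold.
Codon 3 GGC (Gly): third position 4-fold.
Codon 4 UAC (Tyr): third position 2-fold.
Codon 5 GCU (Ala): third position 4-fold.
Codon 6 UAU (Tyr): third position 2-fold.
Codon 7 AAG (Lys): third position 2-fold.
Codon 8 AAC (Asn): third position 2-fold.
Codon 9 UAC (Tyr): third position 2-fold.
Four-fold degenerate third positions: 4.

4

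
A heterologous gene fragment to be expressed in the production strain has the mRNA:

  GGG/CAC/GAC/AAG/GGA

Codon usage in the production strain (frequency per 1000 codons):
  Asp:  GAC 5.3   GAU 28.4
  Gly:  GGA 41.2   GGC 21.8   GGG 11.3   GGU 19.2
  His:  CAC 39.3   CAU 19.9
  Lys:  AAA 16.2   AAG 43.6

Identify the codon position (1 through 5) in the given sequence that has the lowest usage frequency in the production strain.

3

Codon 1 GGG (Gly): 11.3 per 1000.
Codon 2 CAC (His): 39.3 per 1000.
Codon 3 GAC (Asp): 5.3 per 1000.
Codon 4 AAG (Lys): 43.6 per 1000.
Codon 5 GGA (Gly): 41.2 per 1000.
Lowest frequency is 5.3 at codon 3.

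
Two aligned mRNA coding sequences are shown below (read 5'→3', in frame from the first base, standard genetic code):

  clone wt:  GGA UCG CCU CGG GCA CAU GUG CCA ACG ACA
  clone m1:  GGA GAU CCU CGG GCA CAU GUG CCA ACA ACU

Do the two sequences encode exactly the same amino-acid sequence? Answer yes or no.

no

Codon 1: GGA Gly / GGA Gly — identical.
Codon 2: UCG Ser / GAU Asp — nonsynonymous.
Codon 3: CCU Pro / CCU Pro — identical.
Codon 4: CGG Arg / CGG Arg — identical.
Codon 5: GCA Ala / GCA Ala — identical.
Codon 6: CAU His / CAU His — identical.
Codon 7: GUG Val / GUG Val — identical.
Codon 8: CCA Pro / CCA Pro — identical.
Codon 9: ACG Thr / ACA Thr — synonymous.
Codon 10: ACA Thr / ACU Thr — synonymous.
Nonsynonymous differences: 1 → different protein.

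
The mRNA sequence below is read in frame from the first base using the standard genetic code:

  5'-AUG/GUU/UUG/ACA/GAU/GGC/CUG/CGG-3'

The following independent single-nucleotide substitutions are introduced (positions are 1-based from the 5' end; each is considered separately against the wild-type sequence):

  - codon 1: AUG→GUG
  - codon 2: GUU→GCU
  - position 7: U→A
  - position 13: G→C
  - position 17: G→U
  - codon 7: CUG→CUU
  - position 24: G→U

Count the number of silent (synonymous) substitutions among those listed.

2

Codon 1: AUG (Met) → GUG (Val) — missense.
Codon 2: GUU (Val) → GCU (Ala) — missense.
Codon 3: UUG (Leu) → AUG (Met) — missense.
Codon 5: GAU (Asp) → CAU (His) — missense.
Codon 6: GGC (Gly) → GUC (Val) — missense.
Codon 7: CUG (Leu) → CUU (Leu) — synonymous.
Codon 8: CGG (Arg) → CGU (Arg) — synonymous.
Synonymous: 2 of 7.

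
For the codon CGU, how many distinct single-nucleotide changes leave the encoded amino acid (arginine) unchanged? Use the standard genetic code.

Position 1: none → 0 synonymous.
Position 2: none → 0 synonymous.
Position 3: CGC, CGA, CGG → 3 synonymous.
Total: 0 + 0 + 3 = 3.

3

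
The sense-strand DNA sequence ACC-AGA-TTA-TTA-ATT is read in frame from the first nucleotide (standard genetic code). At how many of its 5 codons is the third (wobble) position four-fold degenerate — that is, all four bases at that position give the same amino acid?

1

Codon 1 ACC (Thr): third position 4-fold.
Codon 2 AGA (Arg): third position 2-fold.
Codon 3 TTA (Leu): third position 2-fold.
Codon 4 TTA (Leu): third position 2-fold.
Codon 5 ATT (Ile): third position 3-fold.
Four-fold degenerate third positions: 1.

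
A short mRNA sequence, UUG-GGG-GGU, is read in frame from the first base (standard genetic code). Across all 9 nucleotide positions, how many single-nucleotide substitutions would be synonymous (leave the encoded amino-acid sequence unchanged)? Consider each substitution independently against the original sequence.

8

Codon 1 (UUG, Leu): 2 synonymous substitutions.
Codon 2 (GGG, Gly): 3 synonymous substitutions.
Codon 3 (GGU, Gly): 3 synonymous substitutions.
Total: 2 + 3 + 3 = 8.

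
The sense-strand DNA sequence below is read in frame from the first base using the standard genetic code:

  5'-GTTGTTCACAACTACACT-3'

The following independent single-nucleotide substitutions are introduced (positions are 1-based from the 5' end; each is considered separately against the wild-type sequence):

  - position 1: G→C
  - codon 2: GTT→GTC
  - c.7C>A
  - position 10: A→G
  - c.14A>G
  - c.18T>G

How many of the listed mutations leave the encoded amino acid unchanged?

Codon 1: GTT (Val) → CTT (Leu) — missense.
Codon 2: GTT (Val) → GTC (Val) — synonymous.
Codon 3: CAC (His) → AAC (Asn) — missense.
Codon 4: AAC (Asn) → GAC (Asp) — missense.
Codon 5: TAC (Tyr) → TGC (Cys) — missense.
Codon 6: ACT (Thr) → ACG (Thr) — synonymous.
Synonymous: 2 of 6.

2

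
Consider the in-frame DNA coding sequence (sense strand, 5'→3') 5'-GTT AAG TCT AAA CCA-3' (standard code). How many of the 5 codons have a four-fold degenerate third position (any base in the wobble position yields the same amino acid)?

3

Codon 1 GTT (Val): third position 4-fold.
Codon 2 AAG (Lys): third position 2-fold.
Codon 3 TCT (Ser): third position 4-fold.
Codon 4 AAA (Lys): third position 2-fold.
Codon 5 CCA (Pro): third position 4-fold.
Four-fold degenerate third positions: 3.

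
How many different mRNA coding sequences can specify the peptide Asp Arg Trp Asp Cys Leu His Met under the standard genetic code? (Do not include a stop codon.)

576

Asp: 2 codons.
Arg: 6 codons.
Trp: 1 codon.
Asp: 2 codons.
Cys: 2 codons.
Leu: 6 codons.
His: 2 codons.
Met: 1 codon.
2 × 6 × 1 × 2 × 2 × 6 × 2 × 1 = 576.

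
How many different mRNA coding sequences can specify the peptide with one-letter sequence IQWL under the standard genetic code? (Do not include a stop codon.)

Ile: 3 codons.
Gln: 2 codons.
Trp: 1 codon.
Leu: 6 codons.
3 × 2 × 1 × 6 = 36.

36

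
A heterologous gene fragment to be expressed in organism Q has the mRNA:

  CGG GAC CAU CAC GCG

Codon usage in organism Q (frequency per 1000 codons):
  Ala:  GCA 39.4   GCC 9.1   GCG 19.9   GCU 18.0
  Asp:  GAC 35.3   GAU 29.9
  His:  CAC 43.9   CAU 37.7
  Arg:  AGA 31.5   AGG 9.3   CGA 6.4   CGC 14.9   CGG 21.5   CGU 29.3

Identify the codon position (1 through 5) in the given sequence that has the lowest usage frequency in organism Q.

Codon 1 CGG (Arg): 21.5 per 1000.
Codon 2 GAC (Asp): 35.3 per 1000.
Codon 3 CAU (His): 37.7 per 1000.
Codon 4 CAC (His): 43.9 per 1000.
Codon 5 GCG (Ala): 19.9 per 1000.
Lowest frequency is 19.9 at codon 5.

5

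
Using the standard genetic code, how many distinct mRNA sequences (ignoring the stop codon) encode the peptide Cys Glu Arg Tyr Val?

Cys: 2 codons.
Glu: 2 codons.
Arg: 6 codons.
Tyr: 2 codons.
Val: 4 codons.
2 × 2 × 6 × 2 × 4 = 192.

192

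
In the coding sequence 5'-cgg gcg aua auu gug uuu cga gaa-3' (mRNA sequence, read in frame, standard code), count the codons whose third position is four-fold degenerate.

Codon 1 CGG (Arg): third position 4-fold.
Codon 2 GCG (Ala): third position 4-fold.
Codon 3 AUA (Ile): third position 3-fold.
Codon 4 AUU (Ile): third position 3-fold.
Codon 5 GUG (Val): third position 4-fold.
Codon 6 UUU (Phe): third position 2-fold.
Codon 7 CGA (Arg): third position 4-fold.
Codon 8 GAA (Glu): third position 2-fold.
Four-fold degenerate third positions: 4.

4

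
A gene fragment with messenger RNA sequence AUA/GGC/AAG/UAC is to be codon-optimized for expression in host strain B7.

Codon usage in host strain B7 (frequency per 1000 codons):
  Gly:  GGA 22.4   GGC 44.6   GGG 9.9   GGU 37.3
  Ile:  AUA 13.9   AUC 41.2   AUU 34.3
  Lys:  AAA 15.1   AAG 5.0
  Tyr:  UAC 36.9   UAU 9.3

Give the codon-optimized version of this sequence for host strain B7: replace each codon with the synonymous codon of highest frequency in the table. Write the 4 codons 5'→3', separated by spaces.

AUC GGC AAA UAC

Codon 1 (Ile): best is AUC at 41.2.
Codon 2 (Gly): best is GGC at 44.6.
Codon 3 (Lys): best is AAA at 15.1.
Codon 4 (Tyr): best is UAC at 36.9.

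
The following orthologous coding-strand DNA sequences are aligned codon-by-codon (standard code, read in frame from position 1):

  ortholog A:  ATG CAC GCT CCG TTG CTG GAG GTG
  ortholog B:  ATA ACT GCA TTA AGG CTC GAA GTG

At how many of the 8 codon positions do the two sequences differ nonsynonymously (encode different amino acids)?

Codon 1: ATG Met / ATA Ile — nonsynonymous.
Codon 2: CAC His / ACT Thr — nonsynonymous.
Codon 3: GCT Ala / GCA Ala — synonymous.
Codon 4: CCG Pro / TTA Leu — nonsynonymous.
Codon 5: TTG Leu / AGG Arg — nonsynonymous.
Codon 6: CTG Leu / CTC Leu — synonymous.
Codon 7: GAG Glu / GAA Glu — synonymous.
Codon 8: GTG Val / GTG Val — identical.
Nonsynonymous differences: 4.

4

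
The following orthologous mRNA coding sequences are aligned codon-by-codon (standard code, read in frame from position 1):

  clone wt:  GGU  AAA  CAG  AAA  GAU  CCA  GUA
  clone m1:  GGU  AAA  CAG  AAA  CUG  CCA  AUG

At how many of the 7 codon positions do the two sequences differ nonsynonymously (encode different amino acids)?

2

Codon 1: GGU Gly / GGU Gly — identical.
Codon 2: AAA Lys / AAA Lys — identical.
Codon 3: CAG Gln / CAG Gln — identical.
Codon 4: AAA Lys / AAA Lys — identical.
Codon 5: GAU Asp / CUG Leu — nonsynonymous.
Codon 6: CCA Pro / CCA Pro — identical.
Codon 7: GUA Val / AUG Met — nonsynonymous.
Nonsynonymous differences: 2.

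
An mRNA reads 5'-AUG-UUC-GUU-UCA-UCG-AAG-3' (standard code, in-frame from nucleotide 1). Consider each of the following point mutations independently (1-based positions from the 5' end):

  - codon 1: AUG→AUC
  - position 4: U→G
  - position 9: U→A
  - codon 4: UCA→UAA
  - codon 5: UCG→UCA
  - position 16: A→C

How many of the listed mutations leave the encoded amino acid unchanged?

2

Codon 1: AUG (Met) → AUC (Ile) — missense.
Codon 2: UUC (Phe) → GUC (Val) — missense.
Codon 3: GUU (Val) → GUA (Val) — synonymous.
Codon 4: UCA (Ser) → UAA (Stop) — nonsense.
Codon 5: UCG (Ser) → UCA (Ser) — synonymous.
Codon 6: AAG (Lys) → CAG (Gln) — missense.
Synonymous: 2 of 6.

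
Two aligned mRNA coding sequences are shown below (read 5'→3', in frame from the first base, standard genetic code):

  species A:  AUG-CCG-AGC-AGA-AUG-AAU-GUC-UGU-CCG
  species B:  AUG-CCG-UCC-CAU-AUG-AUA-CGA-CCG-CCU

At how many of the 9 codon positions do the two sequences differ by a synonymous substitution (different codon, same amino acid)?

Codon 1: AUG Met / AUG Met — identical.
Codon 2: CCG Pro / CCG Pro — identical.
Codon 3: AGC Ser / UCC Ser — synonymous.
Codon 4: AGA Arg / CAU His — nonsynonymous.
Codon 5: AUG Met / AUG Met — identical.
Codon 6: AAU Asn / AUA Ile — nonsynonymous.
Codon 7: GUC Val / CGA Arg — nonsynonymous.
Codon 8: UGU Cys / CCG Pro — nonsynonymous.
Codon 9: CCG Pro / CCU Pro — synonymous.
Synonymous differences: 2.

2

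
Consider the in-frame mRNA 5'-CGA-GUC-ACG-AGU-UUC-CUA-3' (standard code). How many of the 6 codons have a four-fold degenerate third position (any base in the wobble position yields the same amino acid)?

4

Codon 1 CGA (Arg): third position 4-fold.
Codon 2 GUC (Val): third position 4-fold.
Codon 3 ACG (Thr): third position 4-fold.
Codon 4 AGU (Ser): third position 2-fold.
Codon 5 UUC (Phe): third position 2-fold.
Codon 6 CUA (Leu): third position 4-fold.
Four-fold degenerate third positions: 4.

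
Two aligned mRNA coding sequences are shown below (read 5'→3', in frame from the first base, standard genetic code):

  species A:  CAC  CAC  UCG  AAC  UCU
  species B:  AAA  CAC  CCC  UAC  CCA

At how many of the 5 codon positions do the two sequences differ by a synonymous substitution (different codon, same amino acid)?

0

Codon 1: CAC His / AAA Lys — nonsynonymous.
Codon 2: CAC His / CAC His — identical.
Codon 3: UCG Ser / CCC Pro — nonsynonymous.
Codon 4: AAC Asn / UAC Tyr — nonsynonymous.
Codon 5: UCU Ser / CCA Pro — nonsynonymous.
Synonymous differences: 0.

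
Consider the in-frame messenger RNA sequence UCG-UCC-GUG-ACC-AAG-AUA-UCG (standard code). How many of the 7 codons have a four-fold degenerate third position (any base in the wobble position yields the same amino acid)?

5

Codon 1 UCG (Ser): third position 4-fold.
Codon 2 UCC (Ser): third position 4-fold.
Codon 3 GUG (Val): third position 4-fold.
Codon 4 ACC (Thr): third position 4-fold.
Codon 5 AAG (Lys): third position 2-fold.
Codon 6 AUA (Ile): third position 3-fold.
Codon 7 UCG (Ser): third position 4-fold.
Four-fold degenerate third positions: 5.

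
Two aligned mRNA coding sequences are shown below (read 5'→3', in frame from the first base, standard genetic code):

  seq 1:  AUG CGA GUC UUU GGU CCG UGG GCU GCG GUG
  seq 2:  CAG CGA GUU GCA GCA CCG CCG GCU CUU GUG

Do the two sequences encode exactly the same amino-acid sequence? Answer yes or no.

Codon 1: AUG Met / CAG Gln — nonsynonymous.
Codon 2: CGA Arg / CGA Arg — identical.
Codon 3: GUC Val / GUU Val — synonymous.
Codon 4: UUU Phe / GCA Ala — nonsynonymous.
Codon 5: GGU Gly / GCA Ala — nonsynonymous.
Codon 6: CCG Pro / CCG Pro — identical.
Codon 7: UGG Trp / CCG Pro — nonsynonymous.
Codon 8: GCU Ala / GCU Ala — identical.
Codon 9: GCG Ala / CUU Leu — nonsynonymous.
Codon 10: GUG Val / GUG Val — identical.
Nonsynonymous differences: 5 → different protein.

no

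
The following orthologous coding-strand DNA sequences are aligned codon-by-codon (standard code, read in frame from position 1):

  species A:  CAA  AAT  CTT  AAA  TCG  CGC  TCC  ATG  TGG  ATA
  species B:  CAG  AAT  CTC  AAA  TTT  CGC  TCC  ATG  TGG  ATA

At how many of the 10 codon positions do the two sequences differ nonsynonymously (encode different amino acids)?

1

Codon 1: CAA Gln / CAG Gln — synonymous.
Codon 2: AAT Asn / AAT Asn — identical.
Codon 3: CTT Leu / CTC Leu — synonymous.
Codon 4: AAA Lys / AAA Lys — identical.
Codon 5: TCG Ser / TTT Phe — nonsynonymous.
Codon 6: CGC Arg / CGC Arg — identical.
Codon 7: TCC Ser / TCC Ser — identical.
Codon 8: ATG Met / ATG Met — identical.
Codon 9: TGG Trp / TGG Trp — identical.
Codon 10: ATA Ile / ATA Ile — identical.
Nonsynonymous differences: 1.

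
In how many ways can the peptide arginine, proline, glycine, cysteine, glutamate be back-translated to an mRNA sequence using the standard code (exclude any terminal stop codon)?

Arg: 6 codons.
Pro: 4 codons.
Gly: 4 codons.
Cys: 2 codons.
Glu: 2 codons.
6 × 4 × 4 × 2 × 2 = 384.

384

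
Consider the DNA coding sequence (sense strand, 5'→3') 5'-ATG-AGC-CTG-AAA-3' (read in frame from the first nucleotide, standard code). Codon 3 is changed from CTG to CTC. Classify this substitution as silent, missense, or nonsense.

silent

Position 9 falls in codon 3: CTG → Leu.
After the substitution the codon is CTC → Leu.
Both encode Leu, so the change is synonymous.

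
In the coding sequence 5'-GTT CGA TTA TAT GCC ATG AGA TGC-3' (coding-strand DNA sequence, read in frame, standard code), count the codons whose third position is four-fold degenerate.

3

Codon 1 GTT (Val): third position 4-fold.
Codon 2 CGA (Arg): third position 4-fold.
Codon 3 TTA (Leu): third position 2-fold.
Codon 4 TAT (Tyr): third position 2-fold.
Codon 5 GCC (Ala): third position 4-fold.
Codon 6 ATG (Met): third position 1-fold.
Codon 7 AGA (Arg): third position 2-fold.
Codon 8 TGC (Cys): third position 2-fold.
Four-fold degenerate third positions: 3.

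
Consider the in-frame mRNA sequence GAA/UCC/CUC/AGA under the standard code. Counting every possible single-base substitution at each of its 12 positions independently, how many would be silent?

9

Codon 1 (GAA, Glu): 1 synonymous substitution.
Codon 2 (UCC, Ser): 3 synonymous substitutions.
Codon 3 (CUC, Leu): 3 synonymous substitutions.
Codon 4 (AGA, Arg): 2 synonymous substitutions.
Total: 1 + 3 + 3 + 2 = 9.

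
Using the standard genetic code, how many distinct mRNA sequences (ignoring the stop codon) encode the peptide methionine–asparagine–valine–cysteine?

Met: 1 codon.
Asn: 2 codons.
Val: 4 codons.
Cys: 2 codons.
1 × 2 × 4 × 2 = 16.

16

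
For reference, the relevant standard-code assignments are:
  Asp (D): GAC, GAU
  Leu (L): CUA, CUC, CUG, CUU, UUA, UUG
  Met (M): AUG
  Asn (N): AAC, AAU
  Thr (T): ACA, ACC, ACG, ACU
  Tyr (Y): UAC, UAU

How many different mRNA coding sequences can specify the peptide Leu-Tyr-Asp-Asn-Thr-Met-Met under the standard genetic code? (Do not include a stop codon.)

192

Leu: 6 codons.
Tyr: 2 codons.
Asp: 2 codons.
Asn: 2 codons.
Thr: 4 codons.
Met: 1 codon.
Met: 1 codon.
6 × 2 × 2 × 2 × 4 × 1 × 1 = 192.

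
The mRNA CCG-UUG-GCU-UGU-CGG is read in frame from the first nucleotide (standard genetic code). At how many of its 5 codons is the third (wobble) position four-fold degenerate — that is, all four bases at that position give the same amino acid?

Codon 1 CCG (Pro): third position 4-fold.
Codon 2 UUG (Leu): third position 2-fold.
Codon 3 GCU (Ala): third position 4-fold.
Codon 4 UGU (Cys): third position 2-fold.
Codon 5 CGG (Arg): third position 4-fold.
Four-fold degenerate third positions: 3.

3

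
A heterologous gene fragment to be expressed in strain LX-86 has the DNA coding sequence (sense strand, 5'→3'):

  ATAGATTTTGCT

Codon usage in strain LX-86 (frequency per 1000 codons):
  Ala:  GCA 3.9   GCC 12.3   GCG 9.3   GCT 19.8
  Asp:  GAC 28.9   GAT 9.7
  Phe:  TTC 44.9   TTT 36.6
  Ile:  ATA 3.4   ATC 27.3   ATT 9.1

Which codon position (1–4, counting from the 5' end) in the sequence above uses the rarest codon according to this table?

Codon 1 ATA (Ile): 3.4 per 1000.
Codon 2 GAT (Asp): 9.7 per 1000.
Codon 3 TTT (Phe): 36.6 per 1000.
Codon 4 GCT (Ala): 19.8 per 1000.
Lowest frequency is 3.4 at codon 1.

1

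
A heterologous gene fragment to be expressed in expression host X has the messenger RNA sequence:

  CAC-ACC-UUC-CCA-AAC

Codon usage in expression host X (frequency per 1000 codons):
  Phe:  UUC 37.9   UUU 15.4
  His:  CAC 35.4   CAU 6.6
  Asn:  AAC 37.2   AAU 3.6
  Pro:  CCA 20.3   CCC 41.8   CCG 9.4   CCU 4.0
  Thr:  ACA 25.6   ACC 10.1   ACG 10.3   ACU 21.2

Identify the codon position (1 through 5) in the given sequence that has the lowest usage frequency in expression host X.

2

Codon 1 CAC (His): 35.4 per 1000.
Codon 2 ACC (Thr): 10.1 per 1000.
Codon 3 UUC (Phe): 37.9 per 1000.
Codon 4 CCA (Pro): 20.3 per 1000.
Codon 5 AAC (Asn): 37.2 per 1000.
Lowest frequency is 10.1 at codon 2.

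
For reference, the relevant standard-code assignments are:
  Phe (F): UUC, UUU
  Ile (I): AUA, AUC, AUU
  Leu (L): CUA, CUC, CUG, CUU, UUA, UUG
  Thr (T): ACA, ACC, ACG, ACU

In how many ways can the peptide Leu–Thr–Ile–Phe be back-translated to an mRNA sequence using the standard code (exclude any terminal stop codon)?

144

Leu: 6 codons.
Thr: 4 codons.
Ile: 3 codons.
Phe: 2 codons.
6 × 4 × 3 × 2 = 144.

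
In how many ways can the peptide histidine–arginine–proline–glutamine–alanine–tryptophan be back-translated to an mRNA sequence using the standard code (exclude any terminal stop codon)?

His: 2 codons.
Arg: 6 codons.
Pro: 4 codons.
Gln: 2 codons.
Ala: 4 codons.
Trp: 1 codon.
2 × 6 × 4 × 2 × 4 × 1 = 384.

384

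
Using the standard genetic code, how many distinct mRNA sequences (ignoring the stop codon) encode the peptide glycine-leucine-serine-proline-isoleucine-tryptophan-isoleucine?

Gly: 4 codons.
Leu: 6 codons.
Ser: 6 codons.
Pro: 4 codons.
Ile: 3 codons.
Trp: 1 codon.
Ile: 3 codons.
4 × 6 × 6 × 4 × 3 × 1 × 3 = 5184.

5184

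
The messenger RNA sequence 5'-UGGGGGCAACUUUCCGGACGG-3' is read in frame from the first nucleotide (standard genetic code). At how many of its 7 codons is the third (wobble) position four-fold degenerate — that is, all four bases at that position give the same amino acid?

Codon 1 UGG (Trp): third position 1-fold.
Codon 2 GGG (Gly): third position 4-fold.
Codon 3 CAA (Gln): third position 2-fold.
Codon 4 CUU (Leu): third position 4-fold.
Codon 5 UCC (Ser): third position 4-fold.
Codon 6 GGA (Gly): third position 4-fold.
Codon 7 CGG (Arg): third position 4-fold.
Four-fold degenerate third positions: 5.

5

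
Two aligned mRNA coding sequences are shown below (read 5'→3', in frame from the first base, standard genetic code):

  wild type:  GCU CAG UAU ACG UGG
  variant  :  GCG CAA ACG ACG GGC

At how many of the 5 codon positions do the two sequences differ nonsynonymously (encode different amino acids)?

2

Codon 1: GCU Ala / GCG Ala — synonymous.
Codon 2: CAG Gln / CAA Gln — synonymous.
Codon 3: UAU Tyr / ACG Thr — nonsynonymous.
Codon 4: ACG Thr / ACG Thr — identical.
Codon 5: UGG Trp / GGC Gly — nonsynonymous.
Nonsynonymous differences: 2.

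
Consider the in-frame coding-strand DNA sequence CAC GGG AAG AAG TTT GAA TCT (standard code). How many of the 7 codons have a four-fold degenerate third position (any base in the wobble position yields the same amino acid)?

Codon 1 CAC (His): third position 2-fold.
Codon 2 GGG (Gly): third position 4-fold.
Codon 3 AAG (Lys): third position 2-fold.
Codon 4 AAG (Lys): third position 2-fold.
Codon 5 TTT (Phe): third position 2-fold.
Codon 6 GAA (Glu): third position 2-fold.
Codon 7 TCT (Ser): third position 4-fold.
Four-fold degenerate third positions: 2.

2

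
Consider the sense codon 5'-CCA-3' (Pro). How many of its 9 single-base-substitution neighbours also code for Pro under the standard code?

Position 1: none → 0 synonymous.
Position 2: none → 0 synonymous.
Position 3: CCU, CCC, CCG → 3 synonymous.
Total: 0 + 0 + 3 = 3.

3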